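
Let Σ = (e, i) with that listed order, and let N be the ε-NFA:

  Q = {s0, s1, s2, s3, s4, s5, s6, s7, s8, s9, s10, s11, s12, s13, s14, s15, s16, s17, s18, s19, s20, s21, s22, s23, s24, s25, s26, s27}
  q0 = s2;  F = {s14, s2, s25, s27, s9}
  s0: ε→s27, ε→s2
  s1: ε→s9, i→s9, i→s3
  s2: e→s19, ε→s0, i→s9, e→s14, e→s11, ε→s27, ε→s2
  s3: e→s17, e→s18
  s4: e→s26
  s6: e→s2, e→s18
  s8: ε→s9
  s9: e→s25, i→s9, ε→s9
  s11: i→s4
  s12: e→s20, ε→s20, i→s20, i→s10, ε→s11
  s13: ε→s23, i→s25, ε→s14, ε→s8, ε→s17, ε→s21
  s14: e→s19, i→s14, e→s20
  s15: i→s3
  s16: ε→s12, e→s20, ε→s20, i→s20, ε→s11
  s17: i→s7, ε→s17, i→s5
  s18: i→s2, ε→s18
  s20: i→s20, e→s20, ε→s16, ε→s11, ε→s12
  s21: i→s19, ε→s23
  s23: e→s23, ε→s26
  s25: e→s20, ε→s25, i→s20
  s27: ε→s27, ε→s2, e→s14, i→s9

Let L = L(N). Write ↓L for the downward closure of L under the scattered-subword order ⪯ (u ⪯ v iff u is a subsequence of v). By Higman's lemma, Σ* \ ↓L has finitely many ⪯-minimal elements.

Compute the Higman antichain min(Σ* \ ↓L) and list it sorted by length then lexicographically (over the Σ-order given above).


|Q|=28, |F|=5, |δ|=63 (28 ε).
min D↑ (5 st, q0=0, F={3}): 0:e→1,i→2 1:e→3,i→1 2:e→4,i→2 3:e→3,i→3 4:e→3,i→3 (ε-aug+det+¬).
'ee': N↓-sim [14, 10, 8] end={s10,s11,s12,s16,s19,s20,s26,s4} ∉↓L; 2/2 single-dels accept.
'iei': |S_i|=[14, 11, 9, 7] end={s10,s11,s12,s16,s20,s26,s4} ∉↓L; 3/3 deletions ∈↓L.
2 minimals (antichain).

Antichain: [ee, iei].


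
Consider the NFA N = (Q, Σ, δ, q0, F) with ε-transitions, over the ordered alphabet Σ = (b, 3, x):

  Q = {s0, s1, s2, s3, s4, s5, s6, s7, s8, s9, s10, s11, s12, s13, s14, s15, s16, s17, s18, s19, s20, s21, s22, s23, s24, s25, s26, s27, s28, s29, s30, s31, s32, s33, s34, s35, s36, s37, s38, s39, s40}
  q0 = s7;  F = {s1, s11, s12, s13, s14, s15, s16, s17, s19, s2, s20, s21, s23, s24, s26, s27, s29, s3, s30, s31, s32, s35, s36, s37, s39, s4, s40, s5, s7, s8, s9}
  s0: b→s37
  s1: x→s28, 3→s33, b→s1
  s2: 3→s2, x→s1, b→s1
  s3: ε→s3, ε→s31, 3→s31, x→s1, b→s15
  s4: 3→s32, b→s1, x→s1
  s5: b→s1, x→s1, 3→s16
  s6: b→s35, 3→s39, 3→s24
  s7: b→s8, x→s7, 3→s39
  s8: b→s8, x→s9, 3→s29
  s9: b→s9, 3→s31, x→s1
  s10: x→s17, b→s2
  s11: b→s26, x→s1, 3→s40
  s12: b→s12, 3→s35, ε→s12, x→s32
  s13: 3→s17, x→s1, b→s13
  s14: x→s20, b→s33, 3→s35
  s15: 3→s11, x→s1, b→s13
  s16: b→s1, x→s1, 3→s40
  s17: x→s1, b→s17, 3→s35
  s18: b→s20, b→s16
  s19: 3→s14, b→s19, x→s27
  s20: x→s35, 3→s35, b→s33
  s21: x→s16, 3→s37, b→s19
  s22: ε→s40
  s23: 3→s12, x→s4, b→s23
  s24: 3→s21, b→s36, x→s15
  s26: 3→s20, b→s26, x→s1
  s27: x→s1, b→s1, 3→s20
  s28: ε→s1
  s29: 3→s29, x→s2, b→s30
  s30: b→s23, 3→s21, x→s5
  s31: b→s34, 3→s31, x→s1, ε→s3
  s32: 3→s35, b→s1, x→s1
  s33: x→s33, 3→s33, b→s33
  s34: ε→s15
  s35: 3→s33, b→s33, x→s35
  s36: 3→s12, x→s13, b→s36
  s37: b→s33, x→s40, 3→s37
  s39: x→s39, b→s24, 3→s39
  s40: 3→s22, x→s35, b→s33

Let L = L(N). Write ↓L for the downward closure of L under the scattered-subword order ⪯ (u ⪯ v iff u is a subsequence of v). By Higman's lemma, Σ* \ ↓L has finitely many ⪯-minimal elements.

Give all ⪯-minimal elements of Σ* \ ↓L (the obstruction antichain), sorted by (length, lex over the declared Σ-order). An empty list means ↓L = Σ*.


Antichain: [bxx3, b3xb3, 3b33b, 3bb333].

|Q|=41, |F|=31, |δ|=111 (7 ε).
min D↑ (31 st, q0=0, F={15}): 0:b→1,3→2,x→0 1:b→1,3→3,x→4 2:b→5,3→2,x→2 3:b→6,3→3,x→7 4:b→4,3→8,x→9 5:b→10,3→11,x→12 6:b→13,3→11,x→14 7:b→9,3→7,x→9 8:b→12,3→8,x→9 9:b→9,3→15,x→9 10:b→10,3→16,x→17 11:b→18,3→19,x→20 12:b→17,3→21,x→9 13:b→13,3→16,x→22 14:b→9,3→20,x→9 15:b→15,3→15,x→15 16:b→16,3→23,x→24 17:b→17,3→25,x→9 18:b→18,3→26,x→27 19:b→15,3→19,x→28 20:b→9,3→28,x→9 21:b→29,3→28,x→9 22:b→9,3→24,x→9 23:b→15,3→15,x→23 24:b→9,3→23,x→9 25:b→25,3→23,x→9 26:b→15,3→23,x→30 27:b→9,3→30,x→9 28:b→15,3→28,x→23 29:b→29,3→30,x→9 30:b→15,3→23,x→23 [Hopcroft].
'bxx3': |S_i|=[35, 33, 22, 4, 1] end={s33} — reject; 4/4 deletions ∈↓L.
'b3xb3': N↓-sim [35, 33, 29, 13, 3, 1] end={s33} ∉↓L; 5/5 del acc.
'3b33b': N↓-sim [35, 32, 27, 18, 7, 1] end={s33} rej; 5/5 del acc.
'3bb333': N↓-sim [35, 32, 27, 16, 9, 2, 1] end={s33} — reject; 6/6 del acc.
4 words, ⪯-incomp.


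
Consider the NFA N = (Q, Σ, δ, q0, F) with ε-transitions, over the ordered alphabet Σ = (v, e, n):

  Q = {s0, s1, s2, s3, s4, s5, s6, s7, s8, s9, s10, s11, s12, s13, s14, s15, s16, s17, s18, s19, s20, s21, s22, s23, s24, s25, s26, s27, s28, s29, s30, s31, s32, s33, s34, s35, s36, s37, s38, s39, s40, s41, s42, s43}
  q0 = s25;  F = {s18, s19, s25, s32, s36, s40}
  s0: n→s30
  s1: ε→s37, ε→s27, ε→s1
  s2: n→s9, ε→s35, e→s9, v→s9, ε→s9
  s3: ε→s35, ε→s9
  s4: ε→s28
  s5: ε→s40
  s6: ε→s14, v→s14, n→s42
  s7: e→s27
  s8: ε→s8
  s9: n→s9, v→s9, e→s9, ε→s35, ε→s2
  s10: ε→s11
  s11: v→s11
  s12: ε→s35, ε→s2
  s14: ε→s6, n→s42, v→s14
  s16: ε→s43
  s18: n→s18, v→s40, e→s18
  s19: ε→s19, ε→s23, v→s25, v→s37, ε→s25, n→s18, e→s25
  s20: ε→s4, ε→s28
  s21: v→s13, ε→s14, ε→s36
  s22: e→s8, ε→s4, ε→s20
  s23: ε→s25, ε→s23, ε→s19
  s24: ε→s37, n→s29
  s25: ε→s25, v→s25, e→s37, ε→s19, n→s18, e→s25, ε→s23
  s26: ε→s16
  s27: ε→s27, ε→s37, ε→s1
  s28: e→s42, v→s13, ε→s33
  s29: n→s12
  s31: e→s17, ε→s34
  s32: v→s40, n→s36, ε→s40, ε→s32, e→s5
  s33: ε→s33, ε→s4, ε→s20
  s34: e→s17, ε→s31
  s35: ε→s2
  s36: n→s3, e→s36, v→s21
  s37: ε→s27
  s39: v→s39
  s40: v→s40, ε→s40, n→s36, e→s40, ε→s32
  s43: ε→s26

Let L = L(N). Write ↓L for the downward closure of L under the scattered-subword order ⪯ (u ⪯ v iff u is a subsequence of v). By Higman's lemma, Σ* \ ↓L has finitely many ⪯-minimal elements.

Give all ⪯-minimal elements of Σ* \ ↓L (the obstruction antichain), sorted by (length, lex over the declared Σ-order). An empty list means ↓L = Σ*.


A = [nvnn].

|Q|=44, |F|=6, |δ|=93 (51 ε).
min D↑ (5 st, q0=0, F={4}): 0:v→0,e→0,n→1 1:v→2,e→1,n→1 2:v→2,e→2,n→3 3:v→3,e→3,n→4 4:v→4,e→4,n→4 (ε-aug+det+¬).
'nvnn': |S_i|=[20, 14, 13, 10, 5] end={s2,s3,s35,s42,s9} rej; 4/4 del acc.
1 obstructions.


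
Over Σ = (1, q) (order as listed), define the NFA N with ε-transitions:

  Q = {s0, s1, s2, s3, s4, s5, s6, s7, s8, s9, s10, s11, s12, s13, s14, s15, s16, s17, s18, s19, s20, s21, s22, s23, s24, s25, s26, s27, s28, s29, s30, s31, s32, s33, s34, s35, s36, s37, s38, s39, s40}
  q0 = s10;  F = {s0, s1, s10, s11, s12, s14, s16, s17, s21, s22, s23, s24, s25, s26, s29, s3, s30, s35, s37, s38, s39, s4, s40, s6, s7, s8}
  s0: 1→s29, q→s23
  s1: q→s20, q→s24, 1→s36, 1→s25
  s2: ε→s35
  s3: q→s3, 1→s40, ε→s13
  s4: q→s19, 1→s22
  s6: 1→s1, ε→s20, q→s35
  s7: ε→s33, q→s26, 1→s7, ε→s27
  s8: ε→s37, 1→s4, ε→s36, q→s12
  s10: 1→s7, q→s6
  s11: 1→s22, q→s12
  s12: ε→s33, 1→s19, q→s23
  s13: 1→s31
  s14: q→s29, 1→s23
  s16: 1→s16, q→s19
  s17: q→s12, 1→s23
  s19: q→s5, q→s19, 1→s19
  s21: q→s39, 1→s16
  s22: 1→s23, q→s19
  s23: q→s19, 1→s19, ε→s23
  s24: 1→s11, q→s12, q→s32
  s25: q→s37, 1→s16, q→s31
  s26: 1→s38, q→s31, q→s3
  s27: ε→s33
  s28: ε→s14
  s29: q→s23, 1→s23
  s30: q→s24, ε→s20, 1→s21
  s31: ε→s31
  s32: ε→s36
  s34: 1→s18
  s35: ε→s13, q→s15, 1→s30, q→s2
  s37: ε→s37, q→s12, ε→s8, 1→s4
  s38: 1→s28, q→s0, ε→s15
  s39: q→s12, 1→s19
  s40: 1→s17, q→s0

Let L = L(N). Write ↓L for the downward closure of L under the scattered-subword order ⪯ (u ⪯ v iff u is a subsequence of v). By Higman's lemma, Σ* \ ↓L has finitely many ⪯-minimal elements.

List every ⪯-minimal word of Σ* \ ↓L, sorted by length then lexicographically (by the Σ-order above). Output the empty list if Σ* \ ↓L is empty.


|Q|=41, |F|=26, |δ|=81 (18 ε).
min D↑ (26 st, q0=0, F={22}): 0:1→1,q→2 1:1→1,q→3 2:1→4,q→5 3:1→6,q→7 4:1→8,q→9 5:1→10,q→5 6:1→11,q→12 7:1→13,q→7 8:1→14,q→15 9:1→16,q→17 10:1→18,q→9 11:1→19,q→20 12:1→20,q→19 13:1→21,q→12 14:1→14,q→22 15:1→23,q→17 16:1→24,q→17 17:1→22,q→19 18:1→14,q→25 19:1→22,q→22 20:1→19,q→19 21:1→19,q→17 22:1→22,q→22 23:1→24,q→22 24:1→19,q→22 25:1→22,q→17 (ε-aug+det+¬).
'q111q': run [38, 35, 29, 20, 6, 2] end={s19,s5} ∉↓L; 5/5 deletions ∈↓L.
'q1qq1': run [38, 35, 29, 18, 7, 2] end={s19,s5} — reject; 5/5 del acc.
'1q1111': |S_i|=[38, 34, 27, 17, 10, 3, 2] end={s19,s5} rej; 6/6 single-dels accept.
'1q1qqq': N↓-sim [38, 34, 27, 17, 7, 3, 2] end={s19,s5} — reject; 6/6 deletions ∈↓L.
'q1qqqq': run [38, 35, 29, 18, 7, 3, 2] end={s19,s5} — reject; 6/6 del acc.
'qq11q1': |S_i|=[38, 35, 28, 21, 12, 6, 2] end={s19,s5} — reject; 6/6 del acc.
6 minimals (antichain).

min(Σ*\↓L) = [q111q, q1qq1, 1q1111, 1q1qqq, q1qqqq, qq11q1].


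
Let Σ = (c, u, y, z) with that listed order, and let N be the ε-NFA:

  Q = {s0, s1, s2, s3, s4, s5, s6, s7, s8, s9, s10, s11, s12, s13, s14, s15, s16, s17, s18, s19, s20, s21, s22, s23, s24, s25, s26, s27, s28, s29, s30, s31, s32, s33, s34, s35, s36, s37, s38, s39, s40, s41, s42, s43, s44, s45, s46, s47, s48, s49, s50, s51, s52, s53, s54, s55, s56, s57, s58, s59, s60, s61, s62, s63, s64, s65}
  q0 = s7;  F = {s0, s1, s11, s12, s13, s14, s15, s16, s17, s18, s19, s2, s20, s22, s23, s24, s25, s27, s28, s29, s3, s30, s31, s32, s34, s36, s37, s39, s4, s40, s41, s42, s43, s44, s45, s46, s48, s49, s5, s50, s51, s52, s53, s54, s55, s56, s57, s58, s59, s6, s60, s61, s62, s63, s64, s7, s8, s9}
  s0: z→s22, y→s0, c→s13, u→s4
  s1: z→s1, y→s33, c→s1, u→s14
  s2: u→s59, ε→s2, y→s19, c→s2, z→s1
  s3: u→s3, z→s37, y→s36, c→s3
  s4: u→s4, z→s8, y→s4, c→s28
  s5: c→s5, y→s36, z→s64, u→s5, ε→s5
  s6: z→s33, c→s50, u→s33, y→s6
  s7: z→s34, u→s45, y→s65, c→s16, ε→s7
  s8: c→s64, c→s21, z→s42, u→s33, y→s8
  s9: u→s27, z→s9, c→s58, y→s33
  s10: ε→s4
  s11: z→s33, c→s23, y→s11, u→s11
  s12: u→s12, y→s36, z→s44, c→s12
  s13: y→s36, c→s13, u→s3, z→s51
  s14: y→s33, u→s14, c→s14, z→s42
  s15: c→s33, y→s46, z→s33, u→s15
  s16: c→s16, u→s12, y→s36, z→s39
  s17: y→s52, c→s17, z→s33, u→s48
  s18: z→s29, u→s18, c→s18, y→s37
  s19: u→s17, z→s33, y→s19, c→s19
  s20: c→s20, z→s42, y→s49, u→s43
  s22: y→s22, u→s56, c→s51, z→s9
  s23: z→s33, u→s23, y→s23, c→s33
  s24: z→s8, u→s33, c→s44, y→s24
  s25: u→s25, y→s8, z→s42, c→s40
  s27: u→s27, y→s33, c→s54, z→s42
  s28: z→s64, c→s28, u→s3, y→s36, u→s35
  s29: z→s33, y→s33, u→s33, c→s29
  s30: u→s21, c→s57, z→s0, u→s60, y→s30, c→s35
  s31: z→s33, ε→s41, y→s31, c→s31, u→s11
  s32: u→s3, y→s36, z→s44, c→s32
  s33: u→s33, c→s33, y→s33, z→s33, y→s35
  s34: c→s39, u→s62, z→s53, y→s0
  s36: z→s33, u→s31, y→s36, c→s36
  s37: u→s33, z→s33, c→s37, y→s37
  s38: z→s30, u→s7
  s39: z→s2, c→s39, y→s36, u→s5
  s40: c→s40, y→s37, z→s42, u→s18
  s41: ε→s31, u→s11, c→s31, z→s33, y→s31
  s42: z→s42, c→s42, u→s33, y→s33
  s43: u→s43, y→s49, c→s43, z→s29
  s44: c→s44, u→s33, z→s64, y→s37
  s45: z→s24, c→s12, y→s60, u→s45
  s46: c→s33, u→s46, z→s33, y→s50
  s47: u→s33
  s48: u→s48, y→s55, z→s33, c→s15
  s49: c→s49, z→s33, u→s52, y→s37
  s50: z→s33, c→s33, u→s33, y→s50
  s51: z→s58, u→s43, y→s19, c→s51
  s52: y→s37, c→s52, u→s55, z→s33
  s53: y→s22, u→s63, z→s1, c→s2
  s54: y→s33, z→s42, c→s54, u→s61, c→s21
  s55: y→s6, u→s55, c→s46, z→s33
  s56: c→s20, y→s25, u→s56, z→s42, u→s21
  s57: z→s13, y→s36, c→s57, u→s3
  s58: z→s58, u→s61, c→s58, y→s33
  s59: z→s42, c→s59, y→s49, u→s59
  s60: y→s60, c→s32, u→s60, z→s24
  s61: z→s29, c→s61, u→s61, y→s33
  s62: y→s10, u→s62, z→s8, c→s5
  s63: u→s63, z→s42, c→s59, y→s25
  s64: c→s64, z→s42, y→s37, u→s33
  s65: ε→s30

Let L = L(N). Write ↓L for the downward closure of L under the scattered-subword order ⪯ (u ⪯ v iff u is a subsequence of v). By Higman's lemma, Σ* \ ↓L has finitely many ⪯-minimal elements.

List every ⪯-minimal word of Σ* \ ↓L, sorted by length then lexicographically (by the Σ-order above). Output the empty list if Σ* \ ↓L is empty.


|Q|=66, |F|=58, |δ|=253 (7 ε).
min D↑ (58 st, q0=0, F={16}): 0:c→1,u→2,y→3,z→4 1:c→1,u→5,y→6,z→7 2:c→5,u→2,y→8,z→9 3:c→10,u→8,y→3,z→11 4:c→7,u→12,y→11,z→13 5:c→5,u→5,y→6,z→14 6:c→6,u→15,y→6,z→16 7:c→7,u→17,y→6,z→18 8:c→19,u→8,y→8,z→9 9:c→14,u→16,y→9,z→20 10:c→10,u→21,y→6,z→22 11:c→22,u→23,y→11,z→24 12:c→17,u→12,y→23,z→20 13:c→18,u→25,y→24,z→26 14:c→14,u→16,y→27,z→28 15:c→15,u→29,y→15,z→16 16:c→16,u→16,y→16,z→16 17:c→17,u→17,y→6,z→28 18:c→18,u→30,y→31,z→26 19:c→19,u→21,y→6,z→14 20:c→28,u→16,y→20,z→32 21:c→21,u→21,y→6,z→27 22:c→22,u→21,y→6,z→33 23:c→34,u→23,y→23,z→20 24:c→33,u→35,y→24,z→36 25:c→30,u→25,y→37,z→32 26:c→26,u→38,y→16,z→26 27:c→27,u→16,y→27,z→16 28:c→28,u→16,y→27,z→32 29:c→39,u→29,y→29,z→16 30:c→30,u→30,y→40,z→32 31:c→31,u→41,y→31,z→16 32:c→32,u→16,y→16,z→32 33:c→33,u→42,y→31,z→43 34:c→34,u→21,y→6,z→28 35:c→44,u→35,y→37,z→32 36:c→43,u→45,y→16,z→36 37:c→46,u→37,y→20,z→32 38:c→38,u→38,y→16,z→32 39:c→16,u→39,y→39,z→16 40:c→40,u→47,y→27,z→16 41:c→41,u→48,y→47,z→16 42:c→42,u→42,y→40,z→49 43:c→43,u→50,y→16,z→43 44:c→44,u→42,y→40,z→32 45:c→51,u→45,y→16,z→32 46:c→46,u→52,y→27,z→32 47:c→47,u→53,y→27,z→16 48:c→54,u→48,y→53,z→16 49:c→49,u→16,y→16,z→16 50:c→50,u→50,y→16,z→49 51:c→51,u→50,y→16,z→32 52:c→52,u→52,y→27,z→49 53:c→55,u→53,y→56,z→16 54:c→16,u→54,y→55,z→16 55:c→16,u→55,y→57,z→16 56:c→57,u→16,y→56,z→16 57:c→16,u→16,y→57,z→16 (ε-aug+det+¬).
'cyz': run [63, 44, 18, 2] end={s33,s35} — reject; 3/3 del acc.
'uzu': |S_i|=[63, 46, 10, 2] end={s33,s35} — reject; 3/3 del acc.
'zzzy': run [63, 54, 37, 12, 2] end={s33,s35} ∉↓L; 4/4 single-dels accept.
'ycuzz': |S_i|=[63, 49, 36, 22, 4, 2] end={s33,s35} rej; 5/5 deletions ∈↓L.
'cyuucc': |S_i|=[63, 44, 18, 15, 10, 6, 2] end={s33,s35} ∉↓L; 6/6 del acc.
'zzuyyu': run [63, 54, 37, 29, 17, 9, 2] end={s33,s35} — reject; 6/6 del acc.
6 minimals (antichain).

Antichain: [cyz, uzu, zzzy, ycuzz, cyuucc, zzuyyu].


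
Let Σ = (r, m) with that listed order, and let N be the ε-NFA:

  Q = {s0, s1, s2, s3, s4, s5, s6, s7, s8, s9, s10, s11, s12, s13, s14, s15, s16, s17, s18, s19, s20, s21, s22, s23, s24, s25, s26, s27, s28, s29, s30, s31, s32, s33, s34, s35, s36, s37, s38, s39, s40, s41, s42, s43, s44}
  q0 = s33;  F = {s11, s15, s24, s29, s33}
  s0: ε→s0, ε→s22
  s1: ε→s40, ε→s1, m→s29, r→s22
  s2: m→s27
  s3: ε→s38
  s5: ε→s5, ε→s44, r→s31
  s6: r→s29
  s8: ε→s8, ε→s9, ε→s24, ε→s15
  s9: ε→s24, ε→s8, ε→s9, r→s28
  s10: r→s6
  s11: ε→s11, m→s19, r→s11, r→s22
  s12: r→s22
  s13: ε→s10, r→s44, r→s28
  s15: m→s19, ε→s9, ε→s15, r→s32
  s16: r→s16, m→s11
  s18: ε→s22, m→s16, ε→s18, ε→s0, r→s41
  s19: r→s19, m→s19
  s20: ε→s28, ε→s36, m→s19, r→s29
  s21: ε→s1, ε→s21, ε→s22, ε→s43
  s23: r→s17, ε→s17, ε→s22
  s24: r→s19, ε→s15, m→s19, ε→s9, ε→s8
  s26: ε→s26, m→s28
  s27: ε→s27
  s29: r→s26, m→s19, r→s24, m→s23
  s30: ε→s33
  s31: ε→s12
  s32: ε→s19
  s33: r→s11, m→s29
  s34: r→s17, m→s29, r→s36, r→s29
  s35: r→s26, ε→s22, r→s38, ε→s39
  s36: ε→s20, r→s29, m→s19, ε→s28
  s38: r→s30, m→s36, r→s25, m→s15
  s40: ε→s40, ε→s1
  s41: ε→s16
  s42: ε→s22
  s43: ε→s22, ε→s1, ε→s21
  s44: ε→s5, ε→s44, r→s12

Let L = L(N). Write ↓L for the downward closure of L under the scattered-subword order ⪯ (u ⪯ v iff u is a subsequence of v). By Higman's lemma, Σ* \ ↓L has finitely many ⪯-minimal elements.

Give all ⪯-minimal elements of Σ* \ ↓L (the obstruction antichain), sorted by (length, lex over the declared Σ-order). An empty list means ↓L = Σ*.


Antichain: [rm, mm, mrr].

|Q|=45, |F|=5, |δ|=96 (50 ε).
min D↑ (5 st, q0=0, F={3}): 0:r→1,m→2 1:r→1,m→3 2:r→4,m→3 3:r→3,m→3 4:r→3,m→3 [Hopcroft].
'rm': run [14, 11, 2] end={s19,s28} — reject; 2/2 single-dels accept.
'mm': run [14, 12, 5] end={s17,s19,s22,s23,s28} rej; 2/2 single-dels accept.
'mrr': N↓-sim [14, 12, 9, 3] end={s19,s28,s32} — reject; 3/3 single-dels accept.
3 minimals (antichain).


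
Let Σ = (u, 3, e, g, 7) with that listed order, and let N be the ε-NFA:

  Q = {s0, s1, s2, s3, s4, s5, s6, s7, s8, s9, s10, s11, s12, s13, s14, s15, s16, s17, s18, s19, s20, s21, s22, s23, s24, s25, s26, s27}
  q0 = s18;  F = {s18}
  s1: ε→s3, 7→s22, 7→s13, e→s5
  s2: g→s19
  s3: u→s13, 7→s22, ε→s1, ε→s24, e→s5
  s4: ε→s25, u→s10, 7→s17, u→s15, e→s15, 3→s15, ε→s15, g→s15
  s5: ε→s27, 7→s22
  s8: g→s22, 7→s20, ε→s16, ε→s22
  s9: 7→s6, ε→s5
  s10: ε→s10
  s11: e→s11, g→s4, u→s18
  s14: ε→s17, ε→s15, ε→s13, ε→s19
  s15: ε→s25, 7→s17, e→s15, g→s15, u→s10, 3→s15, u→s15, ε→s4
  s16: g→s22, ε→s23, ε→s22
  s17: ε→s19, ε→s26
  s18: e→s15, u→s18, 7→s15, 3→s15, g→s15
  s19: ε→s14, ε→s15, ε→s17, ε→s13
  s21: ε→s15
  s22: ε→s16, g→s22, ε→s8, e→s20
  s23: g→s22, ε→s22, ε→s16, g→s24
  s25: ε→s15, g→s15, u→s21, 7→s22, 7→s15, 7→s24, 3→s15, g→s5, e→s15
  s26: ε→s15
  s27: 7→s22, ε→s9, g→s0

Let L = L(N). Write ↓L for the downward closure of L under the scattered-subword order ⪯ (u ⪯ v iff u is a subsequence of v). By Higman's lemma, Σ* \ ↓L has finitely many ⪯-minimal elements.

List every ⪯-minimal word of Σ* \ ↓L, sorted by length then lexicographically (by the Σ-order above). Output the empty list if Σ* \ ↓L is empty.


|Q|=28, |F|=1, |δ|=78 (32 ε).
min D↑ (2 st, q0=0, F={1}): 0:u→0,3→1,e→1,g→1,7→1 1:u→1,3→1,e→1,g→1,7→1 [Hopcroft].
'3': run [22, 21] end={s0,s10,s13,s14,s15,s16,s17,s19,s20,s21,s22,s23,…} ∉↓L; 1/1 del acc.
'e': |S_i|=[22, 21] end={s0,s10,s13,s14,s15,s16,s17,s19,s20,s21,s22,s23,…} rej; 1/1 deletions ∈↓L.
'g': run [22, 21] end={s0,s10,s13,s14,s15,s16,s17,s19,s20,s21,s22,s23,…} ∉↓L; 1/1 deletions ∈↓L.
'7': run [22, 21] end={s0,s10,s13,s14,s15,s16,s17,s19,s20,s21,s22,s23,…} ∉↓L; 1/1 single-dels accept.
4 minimals (antichain).

min(Σ*\↓L) = [3, e, g, 7].


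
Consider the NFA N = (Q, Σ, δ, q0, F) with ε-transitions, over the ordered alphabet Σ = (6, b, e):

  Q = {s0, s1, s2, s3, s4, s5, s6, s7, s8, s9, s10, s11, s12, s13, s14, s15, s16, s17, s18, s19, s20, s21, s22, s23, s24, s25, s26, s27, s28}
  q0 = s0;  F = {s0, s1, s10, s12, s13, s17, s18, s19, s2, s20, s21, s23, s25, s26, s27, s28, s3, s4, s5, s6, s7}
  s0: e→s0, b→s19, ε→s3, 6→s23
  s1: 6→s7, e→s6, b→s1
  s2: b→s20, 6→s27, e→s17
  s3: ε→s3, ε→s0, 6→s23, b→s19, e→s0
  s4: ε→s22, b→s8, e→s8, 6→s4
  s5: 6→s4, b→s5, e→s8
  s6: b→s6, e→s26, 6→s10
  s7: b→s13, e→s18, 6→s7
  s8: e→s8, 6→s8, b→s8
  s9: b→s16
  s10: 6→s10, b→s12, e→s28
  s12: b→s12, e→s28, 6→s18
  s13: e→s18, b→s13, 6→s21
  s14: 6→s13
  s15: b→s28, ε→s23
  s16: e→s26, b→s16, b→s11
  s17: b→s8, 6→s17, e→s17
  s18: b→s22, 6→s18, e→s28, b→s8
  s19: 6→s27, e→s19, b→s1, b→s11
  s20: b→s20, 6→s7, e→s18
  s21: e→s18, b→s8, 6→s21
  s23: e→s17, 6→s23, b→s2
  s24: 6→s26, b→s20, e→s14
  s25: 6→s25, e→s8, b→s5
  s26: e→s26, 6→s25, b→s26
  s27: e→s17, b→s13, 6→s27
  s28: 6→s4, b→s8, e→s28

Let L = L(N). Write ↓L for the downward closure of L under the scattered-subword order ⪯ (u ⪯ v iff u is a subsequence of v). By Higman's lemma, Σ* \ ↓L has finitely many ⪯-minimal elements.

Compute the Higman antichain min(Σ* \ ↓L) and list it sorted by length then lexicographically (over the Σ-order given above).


|Q|=29, |F|=21, |δ|=82 (5 ε).
min D↑ (21 st, q0=0, F={8}): 0:6→1,b→2,e→0 1:6→1,b→3,e→4 2:6→5,b→6,e→2 3:6→5,b→7,e→4 4:6→4,b→8,e→4 5:6→5,b→9,e→4 6:6→10,b→6,e→11 7:6→10,b→7,e→12 8:6→8,b→8,e→8 9:6→13,b→9,e→12 10:6→10,b→9,e→12 11:6→14,b→11,e→15 12:6→12,b→8,e→16 13:6→13,b→8,e→12 14:6→14,b→17,e→16 15:6→18,b→15,e→15 16:6→19,b→8,e→16 17:6→12,b→17,e→16 18:6→18,b→20,e→8 19:6→19,b→8,e→8 20:6→19,b→20,e→8.
'6eb': N↓-sim [24, 17, 6, 2] end={s22,s8} rej; 3/3 deletions ∈↓L.
'b6b6b': N↓-sim [24, 21, 14, 9, 6, 2] end={s22,s8} ∉↓L; 5/5 deletions ∈↓L.
'bbee6e': |S_i|=[24, 21, 17, 11, 7, 5, 1] end={s8} — reject; 6/6 single-dels accept.
3 minimals (antichain).

A = [6eb, b6b6b, bbee6e].


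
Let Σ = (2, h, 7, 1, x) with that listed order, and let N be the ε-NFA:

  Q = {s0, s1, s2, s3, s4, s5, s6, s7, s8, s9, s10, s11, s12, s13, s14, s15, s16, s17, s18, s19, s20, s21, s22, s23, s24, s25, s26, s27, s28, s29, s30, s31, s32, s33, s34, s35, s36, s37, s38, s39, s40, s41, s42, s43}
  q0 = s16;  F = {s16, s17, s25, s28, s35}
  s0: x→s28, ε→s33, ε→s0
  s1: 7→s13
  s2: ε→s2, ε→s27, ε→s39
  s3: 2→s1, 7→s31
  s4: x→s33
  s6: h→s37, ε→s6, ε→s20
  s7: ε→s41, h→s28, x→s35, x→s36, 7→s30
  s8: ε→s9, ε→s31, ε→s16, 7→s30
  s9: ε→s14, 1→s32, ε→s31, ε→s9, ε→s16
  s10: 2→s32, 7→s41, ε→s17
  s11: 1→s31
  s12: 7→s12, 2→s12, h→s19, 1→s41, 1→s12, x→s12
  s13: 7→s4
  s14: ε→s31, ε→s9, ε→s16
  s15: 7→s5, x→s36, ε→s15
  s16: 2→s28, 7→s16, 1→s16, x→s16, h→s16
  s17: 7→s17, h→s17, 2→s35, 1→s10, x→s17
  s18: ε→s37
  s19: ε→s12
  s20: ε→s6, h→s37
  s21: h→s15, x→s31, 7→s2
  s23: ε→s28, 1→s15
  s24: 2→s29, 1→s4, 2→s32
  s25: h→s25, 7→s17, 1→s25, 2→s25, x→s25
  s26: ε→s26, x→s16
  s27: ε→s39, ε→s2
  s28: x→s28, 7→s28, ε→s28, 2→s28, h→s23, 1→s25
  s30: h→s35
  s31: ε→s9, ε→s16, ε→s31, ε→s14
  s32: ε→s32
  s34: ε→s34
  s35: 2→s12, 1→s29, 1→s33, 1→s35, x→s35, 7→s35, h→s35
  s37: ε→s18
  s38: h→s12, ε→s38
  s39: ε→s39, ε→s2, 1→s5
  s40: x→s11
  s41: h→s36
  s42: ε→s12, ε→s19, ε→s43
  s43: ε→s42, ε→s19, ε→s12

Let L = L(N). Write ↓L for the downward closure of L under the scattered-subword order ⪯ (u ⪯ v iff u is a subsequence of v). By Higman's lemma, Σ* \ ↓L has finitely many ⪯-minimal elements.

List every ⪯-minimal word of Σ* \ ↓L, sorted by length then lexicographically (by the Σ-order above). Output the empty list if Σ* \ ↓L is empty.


|Q|=44, |F|=5, |δ|=109 (44 ε).
min D↑ (6 st, q0=0, F={5}): 0:2→1,h→0,7→0,1→0,x→0 1:2→1,h→1,7→1,1→2,x→1 2:2→2,h→2,7→3,1→2,x→2 3:2→4,h→3,7→3,1→3,x→3 4:2→5,h→4,7→4,1→4,x→4 5:2→5,h→5,7→5,1→5,x→5 (ε-aug+det+¬).
'21722': run [16, 15, 13, 11, 8, 4] end={s12,s19,s36,s41} rej; 5/5 deletions ∈↓L.
1 words, ⪯-incomp.

Antichain: [21722].


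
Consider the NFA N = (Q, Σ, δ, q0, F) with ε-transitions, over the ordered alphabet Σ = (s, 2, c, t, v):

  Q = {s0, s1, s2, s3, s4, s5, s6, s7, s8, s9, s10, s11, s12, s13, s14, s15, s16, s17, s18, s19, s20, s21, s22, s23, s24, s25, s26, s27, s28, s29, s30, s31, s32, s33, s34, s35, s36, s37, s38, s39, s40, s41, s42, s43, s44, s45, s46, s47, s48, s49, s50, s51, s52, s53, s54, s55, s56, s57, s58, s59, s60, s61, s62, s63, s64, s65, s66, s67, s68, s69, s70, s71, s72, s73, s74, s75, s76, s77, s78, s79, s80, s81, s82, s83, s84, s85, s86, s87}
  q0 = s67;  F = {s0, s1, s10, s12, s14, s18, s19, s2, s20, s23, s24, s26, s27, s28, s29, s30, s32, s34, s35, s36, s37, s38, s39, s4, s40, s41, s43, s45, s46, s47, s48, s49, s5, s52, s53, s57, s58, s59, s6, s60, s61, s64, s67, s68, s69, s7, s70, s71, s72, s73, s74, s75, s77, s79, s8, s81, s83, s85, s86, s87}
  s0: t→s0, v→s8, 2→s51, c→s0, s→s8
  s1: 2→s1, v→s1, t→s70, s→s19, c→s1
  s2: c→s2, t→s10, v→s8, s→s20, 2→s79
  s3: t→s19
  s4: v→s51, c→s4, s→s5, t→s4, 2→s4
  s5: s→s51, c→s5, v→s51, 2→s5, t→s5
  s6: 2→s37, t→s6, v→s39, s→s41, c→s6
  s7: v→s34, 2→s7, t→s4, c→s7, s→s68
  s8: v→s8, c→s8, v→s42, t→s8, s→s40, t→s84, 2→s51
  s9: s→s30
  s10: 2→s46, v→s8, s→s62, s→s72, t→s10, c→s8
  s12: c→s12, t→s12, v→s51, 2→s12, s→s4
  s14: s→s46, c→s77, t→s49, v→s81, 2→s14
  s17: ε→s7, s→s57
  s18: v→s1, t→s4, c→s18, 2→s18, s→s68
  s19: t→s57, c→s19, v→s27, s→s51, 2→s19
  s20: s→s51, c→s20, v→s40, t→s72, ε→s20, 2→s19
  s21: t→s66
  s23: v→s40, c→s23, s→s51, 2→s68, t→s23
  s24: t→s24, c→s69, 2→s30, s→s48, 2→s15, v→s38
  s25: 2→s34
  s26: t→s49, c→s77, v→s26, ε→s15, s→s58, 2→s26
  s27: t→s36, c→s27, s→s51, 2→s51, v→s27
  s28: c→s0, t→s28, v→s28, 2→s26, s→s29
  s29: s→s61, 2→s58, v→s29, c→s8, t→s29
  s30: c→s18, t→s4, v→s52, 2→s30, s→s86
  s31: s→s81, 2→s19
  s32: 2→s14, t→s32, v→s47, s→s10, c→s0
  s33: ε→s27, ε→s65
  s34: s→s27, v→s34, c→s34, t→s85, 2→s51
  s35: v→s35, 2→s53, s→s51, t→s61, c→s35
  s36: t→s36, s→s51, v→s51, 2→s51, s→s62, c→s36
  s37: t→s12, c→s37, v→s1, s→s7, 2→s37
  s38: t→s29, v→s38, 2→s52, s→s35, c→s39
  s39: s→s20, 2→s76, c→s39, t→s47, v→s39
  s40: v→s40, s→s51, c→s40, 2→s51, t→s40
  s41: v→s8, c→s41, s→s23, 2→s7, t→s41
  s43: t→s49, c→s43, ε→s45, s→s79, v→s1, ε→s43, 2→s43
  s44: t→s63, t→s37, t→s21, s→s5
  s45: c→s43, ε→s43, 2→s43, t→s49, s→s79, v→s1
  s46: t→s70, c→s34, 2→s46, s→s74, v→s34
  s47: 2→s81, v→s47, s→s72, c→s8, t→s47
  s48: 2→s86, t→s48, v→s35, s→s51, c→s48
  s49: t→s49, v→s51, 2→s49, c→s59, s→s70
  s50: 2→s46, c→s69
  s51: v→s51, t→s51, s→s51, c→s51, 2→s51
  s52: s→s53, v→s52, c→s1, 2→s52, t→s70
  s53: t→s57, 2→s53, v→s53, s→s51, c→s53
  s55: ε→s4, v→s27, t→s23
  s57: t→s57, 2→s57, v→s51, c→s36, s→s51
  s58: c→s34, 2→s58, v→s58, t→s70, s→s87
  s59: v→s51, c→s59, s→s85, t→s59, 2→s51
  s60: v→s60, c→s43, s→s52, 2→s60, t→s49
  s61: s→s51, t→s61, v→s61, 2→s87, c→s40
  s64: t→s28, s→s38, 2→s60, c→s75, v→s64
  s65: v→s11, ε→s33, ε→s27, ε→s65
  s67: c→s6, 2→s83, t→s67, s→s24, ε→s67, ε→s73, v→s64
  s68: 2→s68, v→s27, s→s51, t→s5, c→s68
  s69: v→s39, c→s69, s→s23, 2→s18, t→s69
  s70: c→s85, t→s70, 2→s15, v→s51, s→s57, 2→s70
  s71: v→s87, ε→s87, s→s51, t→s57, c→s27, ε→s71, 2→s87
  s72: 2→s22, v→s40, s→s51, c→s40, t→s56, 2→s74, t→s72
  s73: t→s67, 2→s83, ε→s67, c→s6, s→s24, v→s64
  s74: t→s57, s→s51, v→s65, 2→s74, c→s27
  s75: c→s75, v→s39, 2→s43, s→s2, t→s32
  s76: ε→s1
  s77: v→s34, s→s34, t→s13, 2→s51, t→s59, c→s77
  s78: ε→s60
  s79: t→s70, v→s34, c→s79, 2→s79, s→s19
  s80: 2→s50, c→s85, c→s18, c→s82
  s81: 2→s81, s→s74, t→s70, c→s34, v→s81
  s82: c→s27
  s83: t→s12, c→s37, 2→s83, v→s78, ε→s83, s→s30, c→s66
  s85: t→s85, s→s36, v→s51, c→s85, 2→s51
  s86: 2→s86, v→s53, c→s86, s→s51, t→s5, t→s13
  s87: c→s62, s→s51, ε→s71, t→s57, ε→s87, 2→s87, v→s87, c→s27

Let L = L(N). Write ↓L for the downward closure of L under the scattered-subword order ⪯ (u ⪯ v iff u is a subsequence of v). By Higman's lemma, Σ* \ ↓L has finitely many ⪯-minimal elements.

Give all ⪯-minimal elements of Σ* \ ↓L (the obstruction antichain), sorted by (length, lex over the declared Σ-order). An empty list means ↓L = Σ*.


|Q|=88, |F|=60, |δ|=360 (22 ε).
min D↑ (58 st, q0=0, F={16}): 0:s→1,2→2,c→3,t→0,v→4 1:s→5,2→6,c→7,t→1,v→8 2:s→6,2→2,c→9,t→10,v→11 3:s→12,2→9,c→3,t→3,v→13 4:s→8,2→11,c→14,t→15,v→4 5:s→16,2→17,c→5,t→5,v→18 6:s→17,2→6,c→19,t→20,v→21 7:s→22,2→19,c→7,t→7,v→13 8:s→18,2→21,c→13,t→23,v→8 9:s→24,2→9,c→9,t→10,v→25 10:s→20,2→10,c→10,t→10,v→16 11:s→21,2→11,c→26,t→27,v→11 12:s→22,2→24,c→12,t→12,v→28 13:s→29,2→25,c→13,t→30,v→13 14:s→31,2→26,c→14,t→32,v→13 15:s→23,2→33,c→34,t→15,v→15 16:s→16,2→16,c→16,t→16,v→16 17:s→16,2→17,c→17,t→35,v→36 18:s→16,2→36,c→18,t→37,v→18 19:s→38,2→19,c→19,t→20,v→25 20:s→35,2→20,c→20,t→20,v→16 21:s→36,2→21,c→25,t→39,v→21 22:s→16,2→38,c→22,t→22,v→40 23:s→37,2→41,c→28,t→23,v→23 24:s→38,2→24,c→24,t→20,v→42 25:s→43,2→25,c→25,t→39,v→25 26:s→44,2→26,c→26,t→27,v→25 27:s→39,2→27,c→45,t→27,v→16 28:s→40,2→16,c→28,t→28,v→28 29:s→16,2→43,c→29,t→46,v→40 30:s→46,2→47,c→28,t→30,v→30 31:s→29,2→44,c→31,t→48,v→28 32:s→48,2→49,c→34,t→32,v→30 33:s→41,2→33,c→50,t→27,v→33 34:s→28,2→16,c→34,t→34,v→28 35:s→16,2→35,c→35,t→35,v→16 36:s→16,2→36,c→36,t→51,v→36 37:s→16,2→52,c→40,t→37,v→37 38:s→16,2→38,c→38,t→35,v→53 39:s→51,2→39,c→54,t→39,v→16 40:s→16,2→16,c→40,t→40,v→40 41:s→52,2→41,c→42,t→39,v→41 42:s→53,2→16,c→42,t→54,v→42 43:s→16,2→43,c→43,t→51,v→53 44:s→43,2→44,c→44,t→39,v→42 45:s→54,2→16,c→45,t→45,v→16 46:s→16,2→55,c→40,t→46,v→40 47:s→55,2→47,c→42,t→39,v→47 48:s→46,2→56,c→28,t→48,v→28 49:s→56,2→49,c→50,t→27,v→47 50:s→42,2→16,c→50,t→45,v→42 51:s→16,2→51,c→57,t→51,v→16 52:s→16,2→52,c→53,t→51,v→52 53:s→16,2→16,c→53,t→57,v→53 54:s→57,2→16,c→54,t→54,v→16 55:s→16,2→55,c→53,t→51,v→53 56:s→55,2→56,c→42,t→39,v→42 57:s→16,2→16,c→57,t→57,v→16 (ε-aug+det+¬).
'sss': run [74, 53, 26, 2] end={s51,s62} — reject; 3/3 deletions ∈↓L.
'2tv': N↓-sim [74, 46, 13, 1] end={s51} ∉↓L; 3/3 deletions ∈↓L.
'csv2': |S_i|=[74, 60, 32, 13, 1] end={s51} rej; 4/4 deletions ∈↓L.
'cvss': N↓-sim [74, 60, 32, 15, 2] end={s51,s62} ∉↓L; 4/4 del acc.
'vtc2': N↓-sim [74, 55, 38, 14, 1] end={s51} ∉↓L; 4/4 single-dels accept.
5 minimals (antichain).

Antichain: [sss, 2tv, csv2, cvss, vtc2].


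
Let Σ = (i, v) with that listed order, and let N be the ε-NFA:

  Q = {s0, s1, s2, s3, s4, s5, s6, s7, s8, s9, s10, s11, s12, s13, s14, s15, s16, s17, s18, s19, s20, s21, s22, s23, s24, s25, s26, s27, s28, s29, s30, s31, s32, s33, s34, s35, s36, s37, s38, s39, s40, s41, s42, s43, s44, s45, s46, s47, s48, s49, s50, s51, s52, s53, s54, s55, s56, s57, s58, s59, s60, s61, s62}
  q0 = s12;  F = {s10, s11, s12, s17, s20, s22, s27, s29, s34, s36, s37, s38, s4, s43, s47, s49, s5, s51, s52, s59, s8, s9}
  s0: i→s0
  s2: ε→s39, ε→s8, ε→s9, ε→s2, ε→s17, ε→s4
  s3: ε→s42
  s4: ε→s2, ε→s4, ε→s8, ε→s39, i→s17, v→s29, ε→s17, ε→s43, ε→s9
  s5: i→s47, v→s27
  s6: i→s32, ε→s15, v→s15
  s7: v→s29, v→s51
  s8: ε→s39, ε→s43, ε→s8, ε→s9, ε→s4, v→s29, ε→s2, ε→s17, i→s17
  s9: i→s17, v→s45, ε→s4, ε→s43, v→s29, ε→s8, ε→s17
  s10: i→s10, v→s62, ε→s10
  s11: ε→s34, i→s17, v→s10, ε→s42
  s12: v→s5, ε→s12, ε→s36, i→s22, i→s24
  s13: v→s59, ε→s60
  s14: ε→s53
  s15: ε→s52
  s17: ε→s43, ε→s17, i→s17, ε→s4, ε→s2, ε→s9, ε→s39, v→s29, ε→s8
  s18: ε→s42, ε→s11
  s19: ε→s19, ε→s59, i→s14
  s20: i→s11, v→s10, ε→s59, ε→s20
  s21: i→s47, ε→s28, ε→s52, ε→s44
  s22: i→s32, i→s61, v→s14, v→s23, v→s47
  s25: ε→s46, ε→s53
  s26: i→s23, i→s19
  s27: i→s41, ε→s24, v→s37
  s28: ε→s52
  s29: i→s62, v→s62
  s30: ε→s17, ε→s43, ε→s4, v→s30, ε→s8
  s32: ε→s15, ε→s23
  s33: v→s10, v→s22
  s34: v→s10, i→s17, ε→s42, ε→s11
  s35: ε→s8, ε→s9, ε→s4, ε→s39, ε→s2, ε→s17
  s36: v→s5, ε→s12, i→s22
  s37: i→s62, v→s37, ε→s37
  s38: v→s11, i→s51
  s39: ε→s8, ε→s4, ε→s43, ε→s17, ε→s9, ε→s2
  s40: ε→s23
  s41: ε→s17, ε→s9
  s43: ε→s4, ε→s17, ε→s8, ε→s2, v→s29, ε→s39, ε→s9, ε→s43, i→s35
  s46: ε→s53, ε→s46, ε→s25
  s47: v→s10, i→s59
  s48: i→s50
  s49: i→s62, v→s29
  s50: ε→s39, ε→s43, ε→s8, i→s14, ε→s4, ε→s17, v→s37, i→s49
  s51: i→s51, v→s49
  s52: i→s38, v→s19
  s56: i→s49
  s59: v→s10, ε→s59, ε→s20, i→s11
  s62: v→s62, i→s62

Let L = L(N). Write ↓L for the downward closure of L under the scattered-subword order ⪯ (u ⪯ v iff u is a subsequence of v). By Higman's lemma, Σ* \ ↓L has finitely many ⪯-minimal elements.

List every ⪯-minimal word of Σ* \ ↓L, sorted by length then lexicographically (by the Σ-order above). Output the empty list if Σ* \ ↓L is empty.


|Q|=63, |F|=22, |δ|=165 (96 ε).
min D↑ (16 st, q0=0, F={13}): 0:i→1,v→2 1:i→3,v→4 2:i→4,v→5 3:i→6,v→7 4:i→7,v→8 5:i→9,v→10 6:i→11,v→12 7:i→12,v→8 8:i→8,v→13 9:i→9,v→14 10:i→13,v→10 11:i→11,v→15 12:i→9,v→8 13:i→13,v→13 14:i→13,v→13 15:i→13,v→14 [Hopcroft].
'ivvv': run [37, 32, 23, 4, 1] end={s62} — reject; 4/4 single-dels accept.
'vivv': N↓-sim [37, 28, 21, 4, 1] end={s62} rej; 4/4 single-dels accept.
'vvvi': run [37, 28, 16, 4, 1] end={s62} — reject; 4/4 deletions ∈↓L.
'iiiivi': run [37, 32, 28, 20, 14, 4, 1] end={s62} ∉↓L; 6/6 del acc.
4 words, ⪯-incomp.

min(Σ*\↓L) = [ivvv, vivv, vvvi, iiiivi].


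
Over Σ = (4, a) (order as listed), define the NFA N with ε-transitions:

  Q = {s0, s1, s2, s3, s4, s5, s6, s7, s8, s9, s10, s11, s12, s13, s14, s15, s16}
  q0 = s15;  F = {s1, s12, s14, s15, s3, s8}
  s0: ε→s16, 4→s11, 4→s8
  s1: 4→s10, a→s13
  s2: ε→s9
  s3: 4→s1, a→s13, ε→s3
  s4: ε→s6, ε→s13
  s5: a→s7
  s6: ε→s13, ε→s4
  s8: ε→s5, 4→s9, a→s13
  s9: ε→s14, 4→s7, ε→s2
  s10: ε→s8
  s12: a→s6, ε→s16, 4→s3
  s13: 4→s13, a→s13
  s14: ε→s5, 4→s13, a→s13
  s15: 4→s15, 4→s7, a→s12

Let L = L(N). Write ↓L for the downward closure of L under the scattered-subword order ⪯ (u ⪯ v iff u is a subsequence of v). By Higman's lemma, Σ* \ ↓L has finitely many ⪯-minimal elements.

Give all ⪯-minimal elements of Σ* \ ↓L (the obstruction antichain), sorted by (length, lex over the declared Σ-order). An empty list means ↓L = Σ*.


min(Σ*\↓L) = [aa, a44444].

|Q|=17, |F|=6, |δ|=32 (13 ε).
min D↑ (7 st, q0=0, F={3}): 0:4→0,a→1 1:4→2,a→3 2:4→4,a→3 3:4→3,a→3 4:4→5,a→3 5:4→6,a→3 6:4→3,a→3 [Hopcroft].
'aa': run [15, 14, 4] end={s13,s4,s6,s7} — reject; 2/2 del acc.
'a44444': |S_i|=[15, 14, 10, 9, 8, 6, 2] end={s13,s7} ∉↓L; 6/6 del acc.
2 minimals (antichain).


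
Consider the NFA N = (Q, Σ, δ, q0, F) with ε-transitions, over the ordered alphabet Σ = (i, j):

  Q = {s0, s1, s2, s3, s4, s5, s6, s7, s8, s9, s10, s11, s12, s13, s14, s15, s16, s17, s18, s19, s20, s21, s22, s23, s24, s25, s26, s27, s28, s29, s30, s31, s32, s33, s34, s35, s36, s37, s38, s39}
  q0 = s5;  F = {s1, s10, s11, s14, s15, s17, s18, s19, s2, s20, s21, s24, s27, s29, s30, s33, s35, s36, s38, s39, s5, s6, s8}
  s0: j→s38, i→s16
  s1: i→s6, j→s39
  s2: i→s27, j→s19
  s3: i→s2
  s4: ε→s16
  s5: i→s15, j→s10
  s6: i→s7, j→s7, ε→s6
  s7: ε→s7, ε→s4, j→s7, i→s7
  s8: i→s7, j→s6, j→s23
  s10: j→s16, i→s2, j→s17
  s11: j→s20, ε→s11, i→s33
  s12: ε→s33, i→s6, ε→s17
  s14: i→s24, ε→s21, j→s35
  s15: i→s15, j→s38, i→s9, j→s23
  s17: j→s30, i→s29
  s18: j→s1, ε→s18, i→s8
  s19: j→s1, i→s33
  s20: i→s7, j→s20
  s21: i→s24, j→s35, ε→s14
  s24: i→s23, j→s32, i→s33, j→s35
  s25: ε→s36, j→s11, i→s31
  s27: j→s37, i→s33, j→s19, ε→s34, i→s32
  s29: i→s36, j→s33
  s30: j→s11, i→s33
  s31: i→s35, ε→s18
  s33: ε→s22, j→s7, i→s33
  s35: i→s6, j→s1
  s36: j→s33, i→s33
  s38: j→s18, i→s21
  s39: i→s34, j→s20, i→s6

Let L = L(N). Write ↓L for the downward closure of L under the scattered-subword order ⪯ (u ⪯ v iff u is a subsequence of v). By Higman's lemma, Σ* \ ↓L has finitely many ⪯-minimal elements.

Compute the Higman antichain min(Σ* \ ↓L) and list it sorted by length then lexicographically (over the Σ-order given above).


A = [ijjii, jiiij, jijij, jjijj, jjjij, jjjjji].

|Q|=40, |F|=23, |δ|=78 (14 ε).
min D↑ (23 st, q0=0, F={20}): 0:i→1,j→2 1:i→1,j→3 2:i→4,j→5 3:i→6,j→7 4:i→8,j→9 5:i→10,j→11 6:i→12,j→13 7:i→14,j→15 8:i→16,j→9 9:i→16,j→15 10:i→17,j→16 11:i→16,j→18 12:i→16,j→13 13:i→19,j→15 14:i→20,j→19 15:i→19,j→21 16:i→16,j→20 17:i→16,j→16 18:i→16,j→22 19:i→20,j→20 20:i→20,j→20 21:i→19,j→22 22:i→20,j→22.
'ijjii': run [32, 27, 21, 13, 7, 3] end={s16,s4,s7} ∉↓L; 5/5 del acc.
'jiiij': N↓-sim [32, 29, 23, 18, 9, 3] end={s16,s4,s7} — reject; 5/5 del acc.
'jijij': |S_i|=[32, 29, 23, 15, 7, 3] end={s16,s4,s7} ∉↓L; 5/5 single-dels accept.
'jjijj': |S_i|=[32, 29, 22, 11, 7, 3] end={s16,s4,s7} ∉↓L; 5/5 del acc.
'jjjij': N↓-sim [32, 29, 22, 13, 7, 3] end={s16,s4,s7} ∉↓L; 5/5 del acc.
'jjjjji': run [32, 29, 22, 13, 10, 4, 3] end={s16,s4,s7} — reject; 6/6 del acc.
6 words, ⪯-incomp.


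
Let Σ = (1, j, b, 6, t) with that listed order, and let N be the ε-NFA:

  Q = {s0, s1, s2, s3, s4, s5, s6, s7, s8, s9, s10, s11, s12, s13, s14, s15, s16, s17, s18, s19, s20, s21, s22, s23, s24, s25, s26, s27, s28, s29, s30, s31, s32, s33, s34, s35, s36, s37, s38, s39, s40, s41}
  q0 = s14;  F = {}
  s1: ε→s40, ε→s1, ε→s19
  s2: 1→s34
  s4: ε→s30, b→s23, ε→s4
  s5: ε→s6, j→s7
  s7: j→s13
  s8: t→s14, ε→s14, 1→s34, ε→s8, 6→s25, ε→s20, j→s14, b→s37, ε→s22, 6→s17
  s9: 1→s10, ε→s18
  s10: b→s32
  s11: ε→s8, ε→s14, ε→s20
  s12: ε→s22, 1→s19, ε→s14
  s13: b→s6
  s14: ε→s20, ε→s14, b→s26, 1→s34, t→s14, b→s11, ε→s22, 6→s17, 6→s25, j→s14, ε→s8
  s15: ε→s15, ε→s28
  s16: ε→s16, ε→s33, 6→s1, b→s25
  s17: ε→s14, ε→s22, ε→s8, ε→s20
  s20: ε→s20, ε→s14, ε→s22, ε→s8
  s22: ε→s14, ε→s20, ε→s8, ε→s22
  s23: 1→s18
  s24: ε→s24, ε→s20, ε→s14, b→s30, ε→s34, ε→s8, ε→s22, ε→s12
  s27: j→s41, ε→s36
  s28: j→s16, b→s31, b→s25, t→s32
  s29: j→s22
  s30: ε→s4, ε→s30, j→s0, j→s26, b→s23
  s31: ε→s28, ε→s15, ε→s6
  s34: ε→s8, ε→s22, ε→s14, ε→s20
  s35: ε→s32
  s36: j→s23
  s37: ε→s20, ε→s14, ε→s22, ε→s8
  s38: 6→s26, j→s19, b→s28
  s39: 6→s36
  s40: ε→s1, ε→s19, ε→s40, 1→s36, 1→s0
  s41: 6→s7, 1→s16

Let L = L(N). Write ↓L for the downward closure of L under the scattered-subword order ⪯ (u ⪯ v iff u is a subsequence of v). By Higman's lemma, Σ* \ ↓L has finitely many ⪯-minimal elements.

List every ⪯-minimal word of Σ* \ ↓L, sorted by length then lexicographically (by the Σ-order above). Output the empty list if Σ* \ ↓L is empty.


Antichain: [ε].

|Q|=42, |F|=0, |δ|=104 (61 ε).
min D↑ (1 st, q0=0, F={0}): 0:1→0,j→0,b→0,6→0,t→0 (ε-aug+det+¬).
ε ∈ L(D↑) — L = ∅.
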